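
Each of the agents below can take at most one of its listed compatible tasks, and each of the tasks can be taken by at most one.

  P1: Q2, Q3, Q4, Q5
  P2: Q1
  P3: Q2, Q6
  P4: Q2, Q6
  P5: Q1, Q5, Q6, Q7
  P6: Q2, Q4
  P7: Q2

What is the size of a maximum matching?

Unit-capacity flow: source→left, listed edges, right→sink; max matching = max flow.
Augmenting path P1→Q2 (+1); matched 1.
Augmenting path P2→Q1 (+1); matched 2.
Augmenting path P3→Q6 (+1); matched 3.
Augmenting path P5→Q5 (+1); matched 4.
Augmenting path P6→Q4 (+1); matched 5.
Augmenting path P4→Q2→P1→Q3 (+1); matched 6.
No augmenting path remains; maximum matching = 6.
König certificate: {P1, P2, P5, P6, Q2, Q6} is a vertex cover of size 6 (every listed pair touches it), so no matching can be larger.

6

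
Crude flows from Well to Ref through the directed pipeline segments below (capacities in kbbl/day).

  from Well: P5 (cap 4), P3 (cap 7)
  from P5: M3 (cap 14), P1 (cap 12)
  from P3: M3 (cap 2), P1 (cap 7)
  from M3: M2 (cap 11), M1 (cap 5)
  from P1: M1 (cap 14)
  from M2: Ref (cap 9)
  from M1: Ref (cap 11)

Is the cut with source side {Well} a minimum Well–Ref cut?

Yes — it is a minimum cut (capacity 11).

Given cut capacity: 4 + 7 = 11.
Augment Well→P5→M3→M2→Ref: bottleneck 4, flow now 4.
Augment Well→P3→M3→M2→Ref: bottleneck 2, flow now 6.
Augment Well→P3→P1→M1→Ref: bottleneck 5, flow now 11.
No augmenting path remains; maximum flow = 11.
Cut capacity 11 equals the max flow, so it is a minimum cut.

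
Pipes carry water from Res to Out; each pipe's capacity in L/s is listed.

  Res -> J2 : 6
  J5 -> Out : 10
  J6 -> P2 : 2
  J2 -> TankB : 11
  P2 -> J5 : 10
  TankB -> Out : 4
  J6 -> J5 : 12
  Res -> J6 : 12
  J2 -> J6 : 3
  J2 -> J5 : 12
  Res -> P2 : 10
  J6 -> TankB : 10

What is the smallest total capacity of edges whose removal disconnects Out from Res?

14

Augment Res→J2→TankB→Out: bottleneck 4, flow now 4.
Augment Res→J2→J5→Out: bottleneck 2, flow now 6.
Augment Res→P2→J5→Out: bottleneck 8, flow now 14.
No augmenting path remains; maximum flow = 14.
By max-flow min-cut, the minimum cut capacity equals the max flow.
In the residual graph, reachable from Res: {Res, J2, P2, J6, TankB, J5}.
Min-cut edges: TankB→Out (4), J5→Out (10); capacity 4 + 10 = 14.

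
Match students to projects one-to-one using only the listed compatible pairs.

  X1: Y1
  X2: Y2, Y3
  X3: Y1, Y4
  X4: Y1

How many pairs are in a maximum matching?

3

Unit-capacity flow: source→left, listed edges, right→sink; max matching = max flow.
Augmenting path X1→Y1 (+1); matched 1.
Augmenting path X2→Y2 (+1); matched 2.
Augmenting path X3→Y4 (+1); matched 3.
No augmenting path remains; maximum matching = 3.
König certificate: {X2, X3, Y1} is a vertex cover of size 3 (every listed pair touches it), so no matching can be larger.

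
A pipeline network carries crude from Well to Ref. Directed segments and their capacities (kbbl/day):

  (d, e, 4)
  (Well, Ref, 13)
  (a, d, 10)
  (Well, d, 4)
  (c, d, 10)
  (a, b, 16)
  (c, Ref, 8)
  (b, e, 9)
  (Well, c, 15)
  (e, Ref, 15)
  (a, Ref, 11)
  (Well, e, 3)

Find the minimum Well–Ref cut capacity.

28

Augment Well→Ref: bottleneck 13, flow now 13.
Augment Well→c→Ref: bottleneck 8, flow now 21.
Augment Well→e→Ref: bottleneck 3, flow now 24.
Augment Well→d→e→Ref: bottleneck 4, flow now 28.
No augmenting path remains; maximum flow = 28.
By max-flow min-cut, the minimum cut capacity equals the max flow.
In the residual graph, reachable from Well: {Well, c, d}.
Min-cut edges: Well→e (3), Well→Ref (13), c→Ref (8), d→e (4); capacity 3 + 13 + 8 + 4 = 28.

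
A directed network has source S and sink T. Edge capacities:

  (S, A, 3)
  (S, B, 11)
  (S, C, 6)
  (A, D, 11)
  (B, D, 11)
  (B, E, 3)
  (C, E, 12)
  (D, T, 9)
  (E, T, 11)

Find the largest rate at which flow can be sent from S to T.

18

Augment S→A→D→T: bottleneck 3, flow now 3.
Augment S→B→D→T: bottleneck 6, flow now 9.
Augment S→B→E→T: bottleneck 3, flow now 12.
Augment S→C→E→T: bottleneck 6, flow now 18.
No augmenting path remains; maximum flow = 18.
In the residual graph, reachable from S: {S, A, B, D}.
Min-cut edges: S→C (6), B→E (3), D→T (9); capacity 6 + 3 + 9 = 18.
This cut is saturated, so no flow can exceed 18.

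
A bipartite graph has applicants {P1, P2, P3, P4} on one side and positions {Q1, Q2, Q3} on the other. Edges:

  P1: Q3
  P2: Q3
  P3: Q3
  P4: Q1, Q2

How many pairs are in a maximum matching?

2

Unit-capacity flow: source→left, listed edges, right→sink; max matching = max flow.
Augmenting path P1→Q3 (+1); matched 1.
Augmenting path P4→Q1 (+1); matched 2.
No augmenting path remains; maximum matching = 2.
König certificate: {P4, Q3} is a vertex cover of size 2 (every listed pair touches it), so no matching can be larger.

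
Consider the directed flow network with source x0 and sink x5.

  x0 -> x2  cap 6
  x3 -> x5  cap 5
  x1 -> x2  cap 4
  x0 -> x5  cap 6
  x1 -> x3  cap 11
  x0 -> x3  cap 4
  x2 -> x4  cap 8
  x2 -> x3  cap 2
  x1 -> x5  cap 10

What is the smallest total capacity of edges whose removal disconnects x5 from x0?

11

Augment x0→x5: bottleneck 6, flow now 6.
Augment x0→x3→x5: bottleneck 4, flow now 10.
Augment x0→x2→x3→x5: bottleneck 1, flow now 11.
No augmenting path remains; maximum flow = 11.
By max-flow min-cut, the minimum cut capacity equals the max flow.
In the residual graph, reachable from x0: {x0, x2, x3, x4}.
Min-cut edges: x0→x5 (6), x3→x5 (5); capacity 6 + 5 = 11.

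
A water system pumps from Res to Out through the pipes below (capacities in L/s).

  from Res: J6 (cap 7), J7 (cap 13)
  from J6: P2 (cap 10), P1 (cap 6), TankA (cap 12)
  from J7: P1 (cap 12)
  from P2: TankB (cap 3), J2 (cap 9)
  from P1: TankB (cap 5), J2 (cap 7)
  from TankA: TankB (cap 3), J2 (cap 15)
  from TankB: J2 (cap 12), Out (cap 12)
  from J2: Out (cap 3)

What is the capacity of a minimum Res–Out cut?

Augment Res→J6→P2→TankB→Out: bottleneck 3, flow now 3.
Augment Res→J6→P2→J2→Out: bottleneck 3, flow now 6.
Augment Res→J6→P1→TankB→Out: bottleneck 1, flow now 7.
Augment Res→J7→P1→TankB→Out: bottleneck 4, flow now 11.
Augment Res→J7→P1→J6→TankA→TankB→Out: bottleneck 1, flow now 12. (uses reverse residual edge)
Augment Res→J7→P1→J2→P2→J6→TankA→TankB→Out: bottleneck 2, flow now 14. (uses reverse residual edge)
No augmenting path remains; maximum flow = 14.
By max-flow min-cut, the minimum cut capacity equals the max flow.
In the residual graph, reachable from Res: {Res, J6, J7, P2, P1, TankA, J2}.
Min-cut edges: P2→TankB (3), P1→TankB (5), TankA→TankB (3), J2→Out (3); capacity 3 + 5 + 3 + 3 = 14.

14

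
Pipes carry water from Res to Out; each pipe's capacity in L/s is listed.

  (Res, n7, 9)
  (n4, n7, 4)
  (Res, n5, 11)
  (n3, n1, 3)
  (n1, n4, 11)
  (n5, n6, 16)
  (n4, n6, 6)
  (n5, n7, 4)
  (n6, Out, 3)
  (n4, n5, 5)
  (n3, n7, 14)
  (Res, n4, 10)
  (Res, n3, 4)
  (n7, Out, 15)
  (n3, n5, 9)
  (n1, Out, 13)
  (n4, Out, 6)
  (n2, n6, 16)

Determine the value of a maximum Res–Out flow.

27

Augment Res→n4→Out: bottleneck 6, flow now 6.
Augment Res→n7→Out: bottleneck 9, flow now 15.
Augment Res→n3→n1→Out: bottleneck 3, flow now 18.
Augment Res→n3→n7→Out: bottleneck 1, flow now 19.
Augment Res→n4→n6→Out: bottleneck 3, flow now 22.
Augment Res→n4→n7→Out: bottleneck 1, flow now 23.
Augment Res→n5→n7→Out: bottleneck 4, flow now 27.
No augmenting path remains; maximum flow = 27.
In the residual graph, reachable from Res: {Res, n3, n4, n5, n6, n7}.
Min-cut edges: n3→n1 (3), n4→Out (6), n6→Out (3), n7→Out (15); capacity 3 + 6 + 3 + 15 = 27.
This cut is saturated, so no flow can exceed 27.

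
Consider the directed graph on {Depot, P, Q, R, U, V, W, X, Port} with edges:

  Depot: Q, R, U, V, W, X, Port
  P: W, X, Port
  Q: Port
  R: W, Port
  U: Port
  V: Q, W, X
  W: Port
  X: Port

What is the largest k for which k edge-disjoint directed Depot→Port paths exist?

Assign every edge capacity 1; by Menger, the answer equals the max flow.
Path Depot→Port (+1); total 1.
Path Depot→Q→Port (+1); total 2.
Path Depot→R→Port (+1); total 3.
Path Depot→U→Port (+1); total 4.
Path Depot→W→Port (+1); total 5.
Path Depot→X→Port (+1); total 6.
No residual Depot→Port path; max flow = 6.
Certifying cut of size 6: {Depot→Port, Depot→R, Depot→U, Q→Port, W→Port, X→Port}.

6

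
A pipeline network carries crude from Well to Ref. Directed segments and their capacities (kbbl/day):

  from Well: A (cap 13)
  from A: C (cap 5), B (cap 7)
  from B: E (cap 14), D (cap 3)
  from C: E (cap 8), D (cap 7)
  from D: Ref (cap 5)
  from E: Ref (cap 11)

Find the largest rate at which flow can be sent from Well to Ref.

Augment Well→A→B→D→Ref: bottleneck 3, flow now 3.
Augment Well→A→B→E→Ref: bottleneck 4, flow now 7.
Augment Well→A→C→D→Ref: bottleneck 2, flow now 9.
Augment Well→A→C→E→Ref: bottleneck 3, flow now 12.
No augmenting path remains; maximum flow = 12.
In the residual graph, reachable from Well: {Well, A}.
Min-cut edges: A→B (7), A→C (5); capacity 7 + 5 = 12.
This cut is saturated, so no flow can exceed 12.

12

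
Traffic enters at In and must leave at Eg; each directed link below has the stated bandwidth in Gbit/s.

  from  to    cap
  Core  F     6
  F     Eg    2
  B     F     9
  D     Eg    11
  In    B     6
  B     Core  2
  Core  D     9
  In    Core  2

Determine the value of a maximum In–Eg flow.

Augment In→Core→F→Eg: bottleneck 2, flow now 2.
Augment In→B→Core→D→Eg: bottleneck 2, flow now 4.
Augment In→B→F→Core→D→Eg: bottleneck 2, flow now 6. (uses reverse residual edge)
No augmenting path remains; maximum flow = 6.
In the residual graph, reachable from In: {In, B, F}.
Min-cut edges: In→Core (2), B→Core (2), F→Eg (2); capacity 2 + 2 + 2 = 6.
This cut is saturated, so no flow can exceed 6.

6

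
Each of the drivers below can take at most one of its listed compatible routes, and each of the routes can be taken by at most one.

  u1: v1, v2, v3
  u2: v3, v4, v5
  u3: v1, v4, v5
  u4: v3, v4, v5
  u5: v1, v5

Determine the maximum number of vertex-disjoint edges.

Unit-capacity flow: source→left, listed edges, right→sink; max matching = max flow.
Augmenting path u1→v1 (+1); matched 1.
Augmenting path u2→v3 (+1); matched 2.
Augmenting path u3→v4 (+1); matched 3.
Augmenting path u4→v5 (+1); matched 4.
Augmenting path u5→v1→u1→v2 (+1); matched 5.
No augmenting path remains; maximum matching = 5.
König certificate: {u1, u2, u3, u4, u5} is a vertex cover of size 5 (every listed pair touches it), so no matching can be larger.

5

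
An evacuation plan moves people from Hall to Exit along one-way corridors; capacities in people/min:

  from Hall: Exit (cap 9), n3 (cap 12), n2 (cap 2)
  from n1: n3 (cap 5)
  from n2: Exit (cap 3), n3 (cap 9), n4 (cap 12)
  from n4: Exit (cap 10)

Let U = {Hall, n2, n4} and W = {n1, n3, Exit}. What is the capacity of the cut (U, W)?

Edges leaving {Hall, n2, n4}: Hall→n3 (12), Hall→Exit (9), n2→n3 (9), n2→Exit (3), n4→Exit (10).
Cut capacity = 12 + 9 + 9 + 3 + 10 = 43.

43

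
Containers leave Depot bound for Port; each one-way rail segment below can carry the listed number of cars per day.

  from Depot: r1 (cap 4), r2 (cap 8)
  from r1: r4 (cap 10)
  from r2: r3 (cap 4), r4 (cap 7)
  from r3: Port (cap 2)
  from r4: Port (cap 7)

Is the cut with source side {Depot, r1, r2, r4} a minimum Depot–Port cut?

No — its capacity is 11, but the minimum cut has capacity 9.

Given cut capacity: 4 + 7 = 11.
Augment Depot→r1→r4→Port: bottleneck 4, flow now 4.
Augment Depot→r2→r3→Port: bottleneck 2, flow now 6.
Augment Depot→r2→r4→Port: bottleneck 3, flow now 9.
No augmenting path remains; maximum flow = 9.
In the residual graph, reachable from Depot: {Depot, r1, r2, r3, r4}.
Min-cut edges: r3→Port (2), r4→Port (7); capacity 2 + 7 = 9.
Cut capacity 11 exceeds the max flow 9, so it is not minimum.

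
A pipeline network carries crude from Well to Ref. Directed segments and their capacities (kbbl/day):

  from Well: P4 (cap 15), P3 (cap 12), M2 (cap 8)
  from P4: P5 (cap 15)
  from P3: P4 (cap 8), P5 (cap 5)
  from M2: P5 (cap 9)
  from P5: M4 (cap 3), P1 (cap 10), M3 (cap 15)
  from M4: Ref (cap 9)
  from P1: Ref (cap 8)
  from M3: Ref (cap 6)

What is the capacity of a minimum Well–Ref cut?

17

Augment Well→P4→P5→M4→Ref: bottleneck 3, flow now 3.
Augment Well→P4→P5→P1→Ref: bottleneck 8, flow now 11.
Augment Well→P4→P5→M3→Ref: bottleneck 4, flow now 15.
Augment Well→P3→P5→M3→Ref: bottleneck 2, flow now 17.
No augmenting path remains; maximum flow = 17.
By max-flow min-cut, the minimum cut capacity equals the max flow.
In the residual graph, reachable from Well: {Well, P4, P3, M2, P5, P1, M3}.
Min-cut edges: P5→M4 (3), P1→Ref (8), M3→Ref (6); capacity 3 + 8 + 6 = 17.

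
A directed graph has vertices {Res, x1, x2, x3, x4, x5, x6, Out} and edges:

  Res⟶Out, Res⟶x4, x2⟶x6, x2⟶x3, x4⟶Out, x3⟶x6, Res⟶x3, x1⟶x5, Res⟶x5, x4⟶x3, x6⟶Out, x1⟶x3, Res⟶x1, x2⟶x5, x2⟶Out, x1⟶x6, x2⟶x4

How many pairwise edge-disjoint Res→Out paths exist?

Assign every edge capacity 1; by Menger, the answer equals the max flow.
Path Res→Out (+1); total 1.
Path Res→x4→Out (+1); total 2.
Path Res→x1→x6→Out (+1); total 3.
No residual Res→Out path; max flow = 3.
Certifying cut of size 3: {Res→Out, Res→x4, x6→Out}.

3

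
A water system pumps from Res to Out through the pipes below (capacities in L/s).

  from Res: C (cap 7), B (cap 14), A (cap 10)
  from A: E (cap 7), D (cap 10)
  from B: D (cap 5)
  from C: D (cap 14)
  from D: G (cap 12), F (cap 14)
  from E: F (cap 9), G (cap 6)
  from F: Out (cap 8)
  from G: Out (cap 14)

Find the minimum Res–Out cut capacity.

Augment Res→A→D→F→Out: bottleneck 8, flow now 8.
Augment Res→A→D→G→Out: bottleneck 2, flow now 10.
Augment Res→B→D→G→Out: bottleneck 5, flow now 15.
Augment Res→C→D→G→Out: bottleneck 5, flow now 20.
Augment Res→C→D→A→E→G→Out: bottleneck 2, flow now 22. (uses reverse residual edge)
No augmenting path remains; maximum flow = 22.
By max-flow min-cut, the minimum cut capacity equals the max flow.
In the residual graph, reachable from Res: {Res, B}.
Min-cut edges: Res→A (10), Res→C (7), B→D (5); capacity 10 + 7 + 5 = 22.

22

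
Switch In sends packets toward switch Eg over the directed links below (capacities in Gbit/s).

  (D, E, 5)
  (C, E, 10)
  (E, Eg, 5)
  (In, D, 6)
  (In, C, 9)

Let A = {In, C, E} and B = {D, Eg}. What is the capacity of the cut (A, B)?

11

Edges leaving {In, C, E}: In→D (6), E→Eg (5).
Cut capacity = 6 + 5 = 11.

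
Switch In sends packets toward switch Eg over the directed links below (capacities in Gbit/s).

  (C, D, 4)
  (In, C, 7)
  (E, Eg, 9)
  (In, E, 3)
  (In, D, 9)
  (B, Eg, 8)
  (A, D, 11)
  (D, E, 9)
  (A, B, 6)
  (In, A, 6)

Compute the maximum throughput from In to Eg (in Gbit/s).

15

Augment In→E→Eg: bottleneck 3, flow now 3.
Augment In→A→B→Eg: bottleneck 6, flow now 9.
Augment In→D→E→Eg: bottleneck 6, flow now 15.
No augmenting path remains; maximum flow = 15.
In the residual graph, reachable from In: {In, C, D, E}.
Min-cut edges: In→A (6), E→Eg (9); capacity 6 + 9 = 15.
This cut is saturated, so no flow can exceed 15.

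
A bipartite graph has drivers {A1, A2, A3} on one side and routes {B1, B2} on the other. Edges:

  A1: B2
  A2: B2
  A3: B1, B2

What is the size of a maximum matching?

Unit-capacity flow: source→left, listed edges, right→sink; max matching = max flow.
Augmenting path A1→B2 (+1); matched 1.
Augmenting path A3→B1 (+1); matched 2.
No augmenting path remains; maximum matching = 2.
König certificate: {A3, B2} is a vertex cover of size 2 (every listed pair touches it), so no matching can be larger.

2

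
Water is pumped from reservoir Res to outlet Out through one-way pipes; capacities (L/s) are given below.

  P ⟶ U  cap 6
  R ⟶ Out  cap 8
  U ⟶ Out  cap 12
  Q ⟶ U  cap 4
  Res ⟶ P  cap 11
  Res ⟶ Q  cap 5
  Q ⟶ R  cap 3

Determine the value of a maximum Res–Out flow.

Augment Res→P→U→Out: bottleneck 6, flow now 6.
Augment Res→Q→R→Out: bottleneck 3, flow now 9.
Augment Res→Q→U→Out: bottleneck 2, flow now 11.
No augmenting path remains; maximum flow = 11.
In the residual graph, reachable from Res: {Res, P}.
Min-cut edges: Res→Q (5), P→U (6); capacity 5 + 6 = 11.
This cut is saturated, so no flow can exceed 11.

11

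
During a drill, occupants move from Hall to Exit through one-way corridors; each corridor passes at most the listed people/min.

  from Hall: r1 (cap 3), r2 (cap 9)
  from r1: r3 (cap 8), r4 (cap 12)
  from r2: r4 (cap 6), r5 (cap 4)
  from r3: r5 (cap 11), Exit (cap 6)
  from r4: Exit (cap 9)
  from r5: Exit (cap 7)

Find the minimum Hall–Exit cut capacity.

12

Augment Hall→r1→r3→Exit: bottleneck 3, flow now 3.
Augment Hall→r2→r4→Exit: bottleneck 6, flow now 9.
Augment Hall→r2→r5→Exit: bottleneck 3, flow now 12.
No augmenting path remains; maximum flow = 12.
By max-flow min-cut, the minimum cut capacity equals the max flow.
In the residual graph, reachable from Hall: {Hall}.
Min-cut edges: Hall→r1 (3), Hall→r2 (9); capacity 3 + 9 = 12.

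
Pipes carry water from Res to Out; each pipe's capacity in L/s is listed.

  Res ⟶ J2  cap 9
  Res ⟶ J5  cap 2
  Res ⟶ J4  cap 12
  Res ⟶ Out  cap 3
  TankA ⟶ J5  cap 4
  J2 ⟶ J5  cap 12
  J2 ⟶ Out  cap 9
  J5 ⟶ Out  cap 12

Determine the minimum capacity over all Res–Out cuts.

Augment Res→Out: bottleneck 3, flow now 3.
Augment Res→J2→Out: bottleneck 9, flow now 12.
Augment Res→J5→Out: bottleneck 2, flow now 14.
No augmenting path remains; maximum flow = 14.
By max-flow min-cut, the minimum cut capacity equals the max flow.
In the residual graph, reachable from Res: {Res, J4}.
Min-cut edges: Res→J2 (9), Res→J5 (2), Res→Out (3); capacity 9 + 2 + 3 = 14.

14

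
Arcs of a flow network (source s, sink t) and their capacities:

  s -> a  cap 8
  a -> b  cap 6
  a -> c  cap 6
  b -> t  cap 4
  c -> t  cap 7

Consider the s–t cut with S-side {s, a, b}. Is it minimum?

No — its capacity is 10, but the minimum cut has capacity 8.

Given cut capacity: 6 + 4 = 10.
Augment s→a→b→t: bottleneck 4, flow now 4.
Augment s→a→c→t: bottleneck 4, flow now 8.
No augmenting path remains; maximum flow = 8.
In the residual graph, reachable from s: {s}.
Min-cut edges: s→a (8); capacity 8 = 8.
Cut capacity 10 exceeds the max flow 8, so it is not minimum.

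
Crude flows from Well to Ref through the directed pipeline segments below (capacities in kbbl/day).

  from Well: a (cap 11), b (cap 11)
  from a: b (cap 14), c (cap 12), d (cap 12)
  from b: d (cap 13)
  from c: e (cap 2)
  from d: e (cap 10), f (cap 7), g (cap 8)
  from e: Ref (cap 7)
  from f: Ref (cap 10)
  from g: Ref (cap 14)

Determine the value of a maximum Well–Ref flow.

Augment Well→a→c→e→Ref: bottleneck 2, flow now 2.
Augment Well→a→d→e→Ref: bottleneck 5, flow now 7.
Augment Well→a→d→f→Ref: bottleneck 4, flow now 11.
Augment Well→b→d→f→Ref: bottleneck 3, flow now 14.
Augment Well→b→d→g→Ref: bottleneck 8, flow now 22.
No augmenting path remains; maximum flow = 22.
In the residual graph, reachable from Well: {Well}.
Min-cut edges: Well→a (11), Well→b (11); capacity 11 + 11 = 22.
This cut is saturated, so no flow can exceed 22.

22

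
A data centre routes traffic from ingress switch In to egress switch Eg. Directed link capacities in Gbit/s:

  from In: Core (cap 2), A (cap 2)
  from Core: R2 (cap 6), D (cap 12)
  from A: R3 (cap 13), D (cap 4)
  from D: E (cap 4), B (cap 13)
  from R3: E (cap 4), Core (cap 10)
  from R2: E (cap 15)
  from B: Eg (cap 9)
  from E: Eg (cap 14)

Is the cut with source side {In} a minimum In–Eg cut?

Yes — it is a minimum cut (capacity 4).

Given cut capacity: 2 + 2 = 4.
Augment In→Core→D→B→Eg: bottleneck 2, flow now 2.
Augment In→A→D→B→Eg: bottleneck 2, flow now 4.
No augmenting path remains; maximum flow = 4.
Cut capacity 4 equals the max flow, so it is a minimum cut.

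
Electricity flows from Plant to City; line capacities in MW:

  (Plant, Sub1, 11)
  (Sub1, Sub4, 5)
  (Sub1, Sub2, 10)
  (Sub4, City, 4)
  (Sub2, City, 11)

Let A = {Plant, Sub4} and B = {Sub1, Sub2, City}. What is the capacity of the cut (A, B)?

15

Edges leaving {Plant, Sub4}: Plant→Sub1 (11), Sub4→City (4).
Cut capacity = 11 + 4 = 15.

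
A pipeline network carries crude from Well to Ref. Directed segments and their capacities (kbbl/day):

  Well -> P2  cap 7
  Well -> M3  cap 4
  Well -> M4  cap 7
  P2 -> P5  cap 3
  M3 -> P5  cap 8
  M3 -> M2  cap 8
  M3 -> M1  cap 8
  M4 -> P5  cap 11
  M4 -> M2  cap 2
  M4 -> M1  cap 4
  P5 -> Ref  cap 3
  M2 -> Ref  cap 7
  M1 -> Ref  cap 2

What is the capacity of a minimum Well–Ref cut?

11

Augment Well→P2→P5→Ref: bottleneck 3, flow now 3.
Augment Well→M3→M2→Ref: bottleneck 4, flow now 7.
Augment Well→M4→M2→Ref: bottleneck 2, flow now 9.
Augment Well→M4→M1→Ref: bottleneck 2, flow now 11.
No augmenting path remains; maximum flow = 11.
By max-flow min-cut, the minimum cut capacity equals the max flow.
In the residual graph, reachable from Well: {Well, P2, M4, P5, M1}.
Min-cut edges: Well→M3 (4), M4→M2 (2), P5→Ref (3), M1→Ref (2); capacity 4 + 2 + 3 + 2 = 11.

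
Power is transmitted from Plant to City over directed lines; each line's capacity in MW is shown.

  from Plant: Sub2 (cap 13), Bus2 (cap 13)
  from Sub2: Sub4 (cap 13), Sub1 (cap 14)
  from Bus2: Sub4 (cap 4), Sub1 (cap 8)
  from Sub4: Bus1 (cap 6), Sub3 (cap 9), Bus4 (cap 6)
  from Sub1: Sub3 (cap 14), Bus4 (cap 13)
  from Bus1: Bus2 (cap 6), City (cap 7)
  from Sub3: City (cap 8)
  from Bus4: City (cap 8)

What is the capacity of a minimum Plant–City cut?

Augment Plant→Sub2→Sub4→Bus1→City: bottleneck 6, flow now 6.
Augment Plant→Sub2→Sub4→Sub3→City: bottleneck 7, flow now 13.
Augment Plant→Bus2→Sub4→Sub3→City: bottleneck 1, flow now 14.
Augment Plant→Bus2→Sub4→Bus4→City: bottleneck 3, flow now 17.
Augment Plant→Bus2→Sub1→Bus4→City: bottleneck 5, flow now 22.
No augmenting path remains; maximum flow = 22.
By max-flow min-cut, the minimum cut capacity equals the max flow.
In the residual graph, reachable from Plant: {Plant, Sub2, Bus2, Sub4, Sub1, Sub3, Bus4}.
Min-cut edges: Sub4→Bus1 (6), Sub3→City (8), Bus4→City (8); capacity 6 + 8 + 8 = 22.

22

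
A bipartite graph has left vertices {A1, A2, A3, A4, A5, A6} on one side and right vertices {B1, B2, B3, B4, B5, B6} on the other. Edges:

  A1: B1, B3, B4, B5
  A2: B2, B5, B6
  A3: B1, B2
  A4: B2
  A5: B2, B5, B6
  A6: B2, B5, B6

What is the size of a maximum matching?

5

Unit-capacity flow: source→left, listed edges, right→sink; max matching = max flow.
Augmenting path A1→B1 (+1); matched 1.
Augmenting path A2→B2 (+1); matched 2.
Augmenting path A5→B5 (+1); matched 3.
Augmenting path A6→B6 (+1); matched 4.
Augmenting path A3→B1→A1→B3 (+1); matched 5.
No augmenting path remains; maximum matching = 5.
König certificate: {A1, A3, B2, B5, B6} is a vertex cover of size 5 (every listed pair touches it), so no matching can be larger.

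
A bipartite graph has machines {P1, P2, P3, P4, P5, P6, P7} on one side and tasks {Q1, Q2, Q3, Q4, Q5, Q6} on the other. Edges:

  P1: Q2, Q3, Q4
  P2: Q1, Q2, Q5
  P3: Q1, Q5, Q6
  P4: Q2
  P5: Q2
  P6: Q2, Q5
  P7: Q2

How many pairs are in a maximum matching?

Unit-capacity flow: source→left, listed edges, right→sink; max matching = max flow.
Augmenting path P1→Q2 (+1); matched 1.
Augmenting path P2→Q1 (+1); matched 2.
Augmenting path P3→Q5 (+1); matched 3.
Augmenting path P4→Q2→P1→Q3 (+1); matched 4.
Augmenting path P6→Q5→P3→Q6 (+1); matched 5.
No augmenting path remains; maximum matching = 5.
König certificate: {P1, P2, P3, P6, Q2} is a vertex cover of size 5 (every listed pair touches it), so no matching can be larger.

5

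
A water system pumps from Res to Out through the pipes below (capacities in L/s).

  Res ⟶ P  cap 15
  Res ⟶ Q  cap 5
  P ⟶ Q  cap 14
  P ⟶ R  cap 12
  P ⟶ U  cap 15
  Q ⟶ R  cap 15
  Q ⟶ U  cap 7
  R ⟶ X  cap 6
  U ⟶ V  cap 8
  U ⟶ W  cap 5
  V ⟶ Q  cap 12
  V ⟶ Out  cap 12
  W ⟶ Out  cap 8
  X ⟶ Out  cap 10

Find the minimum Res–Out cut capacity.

Augment Res→P→R→X→Out: bottleneck 6, flow now 6.
Augment Res→P→U→V→Out: bottleneck 8, flow now 14.
Augment Res→P→U→W→Out: bottleneck 1, flow now 15.
Augment Res→Q→U→W→Out: bottleneck 4, flow now 19.
No augmenting path remains; maximum flow = 19.
By max-flow min-cut, the minimum cut capacity equals the max flow.
In the residual graph, reachable from Res: {Res, P, Q, R, U}.
Min-cut edges: R→X (6), U→V (8), U→W (5); capacity 6 + 8 + 5 = 19.

19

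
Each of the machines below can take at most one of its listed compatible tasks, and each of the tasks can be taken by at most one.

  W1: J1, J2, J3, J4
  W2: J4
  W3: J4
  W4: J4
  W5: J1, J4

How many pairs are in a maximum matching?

Unit-capacity flow: source→left, listed edges, right→sink; max matching = max flow.
Augmenting path W1→J1 (+1); matched 1.
Augmenting path W2→J4 (+1); matched 2.
Augmenting path W5→J1→W1→J2 (+1); matched 3.
No augmenting path remains; maximum matching = 3.
König certificate: {W1, W5, J4} is a vertex cover of size 3 (every listed pair touches it), so no matching can be larger.

3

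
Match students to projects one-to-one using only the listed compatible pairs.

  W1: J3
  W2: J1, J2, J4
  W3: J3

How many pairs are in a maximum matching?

2

Unit-capacity flow: source→left, listed edges, right→sink; max matching = max flow.
Augmenting path W1→J3 (+1); matched 1.
Augmenting path W2→J1 (+1); matched 2.
No augmenting path remains; maximum matching = 2.
König certificate: {W2, J3} is a vertex cover of size 2 (every listed pair touches it), so no matching can be larger.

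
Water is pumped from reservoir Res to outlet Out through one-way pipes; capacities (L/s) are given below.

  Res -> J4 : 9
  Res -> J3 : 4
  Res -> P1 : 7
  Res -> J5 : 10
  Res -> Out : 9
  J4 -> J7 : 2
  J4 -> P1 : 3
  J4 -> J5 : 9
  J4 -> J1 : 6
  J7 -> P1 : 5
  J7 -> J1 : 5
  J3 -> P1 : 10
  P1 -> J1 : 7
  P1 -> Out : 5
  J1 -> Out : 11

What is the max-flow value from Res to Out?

Augment Res→Out: bottleneck 9, flow now 9.
Augment Res→P1→Out: bottleneck 5, flow now 14.
Augment Res→J4→J1→Out: bottleneck 6, flow now 20.
Augment Res→P1→J1→Out: bottleneck 2, flow now 22.
Augment Res→J4→J7→J1→Out: bottleneck 2, flow now 24.
Augment Res→J4→P1→J1→Out: bottleneck 1, flow now 25.
No augmenting path remains; maximum flow = 25.
In the residual graph, reachable from Res: {Res, J4, J7, J3, P1, J5, J1}.
Min-cut edges: Res→Out (9), P1→Out (5), J1→Out (11); capacity 9 + 5 + 11 = 25.
This cut is saturated, so no flow can exceed 25.

25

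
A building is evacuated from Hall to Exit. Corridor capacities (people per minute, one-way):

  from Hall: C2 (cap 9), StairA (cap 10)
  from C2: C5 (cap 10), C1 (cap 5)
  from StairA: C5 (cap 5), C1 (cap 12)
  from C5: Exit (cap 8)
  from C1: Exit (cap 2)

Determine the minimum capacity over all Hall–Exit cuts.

Augment Hall→C2→C5→Exit: bottleneck 8, flow now 8.
Augment Hall→C2→C1→Exit: bottleneck 1, flow now 9.
Augment Hall→StairA→C1→Exit: bottleneck 1, flow now 10.
No augmenting path remains; maximum flow = 10.
By max-flow min-cut, the minimum cut capacity equals the max flow.
In the residual graph, reachable from Hall: {Hall, C2, StairA, C5, C1}.
Min-cut edges: C5→Exit (8), C1→Exit (2); capacity 8 + 2 = 10.

10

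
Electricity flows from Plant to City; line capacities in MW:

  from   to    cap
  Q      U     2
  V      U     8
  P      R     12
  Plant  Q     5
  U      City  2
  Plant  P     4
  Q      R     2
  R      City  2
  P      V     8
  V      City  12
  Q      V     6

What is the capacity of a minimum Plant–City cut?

Augment Plant→P→R→City: bottleneck 2, flow now 2.
Augment Plant→P→V→City: bottleneck 2, flow now 4.
Augment Plant→Q→U→City: bottleneck 2, flow now 6.
Augment Plant→Q→V→City: bottleneck 3, flow now 9.
No augmenting path remains; maximum flow = 9.
By max-flow min-cut, the minimum cut capacity equals the max flow.
In the residual graph, reachable from Plant: {Plant}.
Min-cut edges: Plant→P (4), Plant→Q (5); capacity 4 + 5 = 9.

9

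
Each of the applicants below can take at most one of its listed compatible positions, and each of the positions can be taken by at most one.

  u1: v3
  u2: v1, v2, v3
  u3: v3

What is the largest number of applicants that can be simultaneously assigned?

2

Unit-capacity flow: source→left, listed edges, right→sink; max matching = max flow.
Augmenting path u1→v3 (+1); matched 1.
Augmenting path u2→v1 (+1); matched 2.
No augmenting path remains; maximum matching = 2.
König certificate: {u2, v3} is a vertex cover of size 2 (every listed pair touches it), so no matching can be larger.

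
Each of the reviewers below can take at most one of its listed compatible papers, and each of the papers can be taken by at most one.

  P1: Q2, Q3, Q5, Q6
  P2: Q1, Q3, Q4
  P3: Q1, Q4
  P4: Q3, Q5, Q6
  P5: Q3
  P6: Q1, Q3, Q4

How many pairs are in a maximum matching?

5

Unit-capacity flow: source→left, listed edges, right→sink; max matching = max flow.
Augmenting path P1→Q2 (+1); matched 1.
Augmenting path P2→Q1 (+1); matched 2.
Augmenting path P3→Q4 (+1); matched 3.
Augmenting path P4→Q3 (+1); matched 4.
Augmenting path P5→Q3→P4→Q5 (+1); matched 5.
No augmenting path remains; maximum matching = 5.
König certificate: {P1, P4, Q1, Q3, Q4} is a vertex cover of size 5 (every listed pair touches it), so no matching can be larger.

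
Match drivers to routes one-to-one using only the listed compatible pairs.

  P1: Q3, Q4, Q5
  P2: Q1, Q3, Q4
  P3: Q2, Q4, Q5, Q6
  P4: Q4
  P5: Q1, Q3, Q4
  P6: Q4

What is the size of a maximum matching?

5

Unit-capacity flow: source→left, listed edges, right→sink; max matching = max flow.
Augmenting path P1→Q3 (+1); matched 1.
Augmenting path P2→Q1 (+1); matched 2.
Augmenting path P3→Q2 (+1); matched 3.
Augmenting path P4→Q4 (+1); matched 4.
Augmenting path P5→Q3→P1→Q5 (+1); matched 5.
No augmenting path remains; maximum matching = 5.
König certificate: {P1, P2, P3, P5, Q4} is a vertex cover of size 5 (every listed pair touches it), so no matching can be larger.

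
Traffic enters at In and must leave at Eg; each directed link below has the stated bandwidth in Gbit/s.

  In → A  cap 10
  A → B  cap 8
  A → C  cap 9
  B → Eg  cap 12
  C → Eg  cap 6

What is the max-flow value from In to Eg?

10

Augment In→A→B→Eg: bottleneck 8, flow now 8.
Augment In→A→C→Eg: bottleneck 2, flow now 10.
No augmenting path remains; maximum flow = 10.
In the residual graph, reachable from In: {In}.
Min-cut edges: In→A (10); capacity 10 = 10.
This cut is saturated, so no flow can exceed 10.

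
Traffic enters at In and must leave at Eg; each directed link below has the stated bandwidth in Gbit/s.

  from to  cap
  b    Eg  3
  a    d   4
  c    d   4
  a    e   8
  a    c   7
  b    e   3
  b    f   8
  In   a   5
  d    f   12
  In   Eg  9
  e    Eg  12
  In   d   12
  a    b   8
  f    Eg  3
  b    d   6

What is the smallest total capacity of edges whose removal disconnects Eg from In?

Augment In→Eg: bottleneck 9, flow now 9.
Augment In→a→b→Eg: bottleneck 3, flow now 12.
Augment In→a→e→Eg: bottleneck 2, flow now 14.
Augment In→d→f→Eg: bottleneck 3, flow now 17.
No augmenting path remains; maximum flow = 17.
By max-flow min-cut, the minimum cut capacity equals the max flow.
In the residual graph, reachable from In: {In, d, f}.
Min-cut edges: In→a (5), In→Eg (9), f→Eg (3); capacity 5 + 9 + 3 = 17.

17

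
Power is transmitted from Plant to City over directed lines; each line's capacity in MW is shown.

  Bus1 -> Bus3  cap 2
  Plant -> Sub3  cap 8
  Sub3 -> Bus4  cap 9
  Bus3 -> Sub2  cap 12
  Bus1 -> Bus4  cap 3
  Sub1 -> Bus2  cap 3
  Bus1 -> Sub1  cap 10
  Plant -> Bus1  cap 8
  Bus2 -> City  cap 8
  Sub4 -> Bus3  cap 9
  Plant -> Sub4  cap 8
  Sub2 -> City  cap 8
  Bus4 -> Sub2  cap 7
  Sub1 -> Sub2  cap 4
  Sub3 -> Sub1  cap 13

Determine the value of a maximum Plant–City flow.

11

Augment Plant→Bus1→Bus3→Sub2→City: bottleneck 2, flow now 2.
Augment Plant→Bus1→Sub1→Bus2→City: bottleneck 3, flow now 5.
Augment Plant→Bus1→Sub1→Sub2→City: bottleneck 3, flow now 8.
Augment Plant→Sub4→Bus3→Sub2→City: bottleneck 3, flow now 11.
No augmenting path remains; maximum flow = 11.
In the residual graph, reachable from Plant: {Plant, Bus1, Sub4, Sub3, Bus3, Sub1, Bus4, Sub2}.
Min-cut edges: Sub1→Bus2 (3), Sub2→City (8); capacity 3 + 8 = 11.
This cut is saturated, so no flow can exceed 11.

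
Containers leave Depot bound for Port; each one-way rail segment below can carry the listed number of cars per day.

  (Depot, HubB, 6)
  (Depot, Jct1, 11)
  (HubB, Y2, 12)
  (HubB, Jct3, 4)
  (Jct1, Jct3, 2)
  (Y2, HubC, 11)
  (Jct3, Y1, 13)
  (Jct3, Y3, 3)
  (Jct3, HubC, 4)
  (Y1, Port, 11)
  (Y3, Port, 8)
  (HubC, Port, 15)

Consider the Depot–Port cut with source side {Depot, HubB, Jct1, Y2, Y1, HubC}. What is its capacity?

Edges leaving {Depot, HubB, Jct1, Y2, Y1, HubC}: HubB→Jct3 (4), Jct1→Jct3 (2), Y1→Port (11), HubC→Port (15).
Cut capacity = 4 + 2 + 11 + 15 = 32.

32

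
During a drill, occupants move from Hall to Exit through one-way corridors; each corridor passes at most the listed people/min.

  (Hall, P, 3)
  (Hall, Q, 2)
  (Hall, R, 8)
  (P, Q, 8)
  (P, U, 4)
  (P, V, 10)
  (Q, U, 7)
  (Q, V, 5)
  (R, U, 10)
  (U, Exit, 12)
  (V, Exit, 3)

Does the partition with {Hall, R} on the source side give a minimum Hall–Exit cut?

No — its capacity is 15, but the minimum cut has capacity 13.

Given cut capacity: 3 + 2 + 10 = 15.
Augment Hall→P→U→Exit: bottleneck 3, flow now 3.
Augment Hall→Q→U→Exit: bottleneck 2, flow now 5.
Augment Hall→R→U→Exit: bottleneck 7, flow now 12.
Augment Hall→R→U→P→V→Exit: bottleneck 1, flow now 13. (uses reverse residual edge)
No augmenting path remains; maximum flow = 13.
In the residual graph, reachable from Hall: {Hall}.
Min-cut edges: Hall→P (3), Hall→Q (2), Hall→R (8); capacity 3 + 2 + 8 = 13.
Cut capacity 15 exceeds the max flow 13, so it is not minimum.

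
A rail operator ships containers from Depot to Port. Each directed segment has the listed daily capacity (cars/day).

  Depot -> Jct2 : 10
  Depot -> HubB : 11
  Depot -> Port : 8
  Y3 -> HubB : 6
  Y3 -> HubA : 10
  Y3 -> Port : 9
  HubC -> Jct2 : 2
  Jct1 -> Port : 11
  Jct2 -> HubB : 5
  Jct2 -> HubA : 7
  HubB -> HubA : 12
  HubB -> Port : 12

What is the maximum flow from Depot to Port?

Augment Depot→Port: bottleneck 8, flow now 8.
Augment Depot→HubB→Port: bottleneck 11, flow now 19.
Augment Depot→Jct2→HubB→Port: bottleneck 1, flow now 20.
No augmenting path remains; maximum flow = 20.
In the residual graph, reachable from Depot: {Depot, Jct2, HubB, HubA}.
Min-cut edges: Depot→Port (8), HubB→Port (12); capacity 8 + 12 = 20.
This cut is saturated, so no flow can exceed 20.

20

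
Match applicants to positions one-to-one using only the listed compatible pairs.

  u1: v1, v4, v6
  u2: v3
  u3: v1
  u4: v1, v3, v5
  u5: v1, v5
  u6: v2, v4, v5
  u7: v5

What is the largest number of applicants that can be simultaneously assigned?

5

Unit-capacity flow: source→left, listed edges, right→sink; max matching = max flow.
Augmenting path u1→v1 (+1); matched 1.
Augmenting path u2→v3 (+1); matched 2.
Augmenting path u4→v5 (+1); matched 3.
Augmenting path u6→v2 (+1); matched 4.
Augmenting path u3→v1→u1→v4 (+1); matched 5.
No augmenting path remains; maximum matching = 5.
König certificate: {u1, u6, v1, v3, v5} is a vertex cover of size 5 (every listed pair touches it), so no matching can be larger.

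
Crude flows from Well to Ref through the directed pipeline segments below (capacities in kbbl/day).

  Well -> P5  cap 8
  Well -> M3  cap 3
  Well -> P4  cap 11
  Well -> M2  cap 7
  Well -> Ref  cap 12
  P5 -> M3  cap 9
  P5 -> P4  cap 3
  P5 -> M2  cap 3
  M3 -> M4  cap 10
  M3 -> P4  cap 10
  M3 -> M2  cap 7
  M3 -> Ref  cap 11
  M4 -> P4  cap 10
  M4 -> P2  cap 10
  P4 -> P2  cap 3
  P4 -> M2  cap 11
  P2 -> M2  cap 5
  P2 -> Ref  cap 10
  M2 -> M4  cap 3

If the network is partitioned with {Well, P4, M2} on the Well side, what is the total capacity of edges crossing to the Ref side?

29

Edges leaving {Well, P4, M2}: Well→P5 (8), Well→M3 (3), Well→Ref (12), P4→P2 (3), M2→M4 (3).
Cut capacity = 8 + 3 + 12 + 3 + 3 = 29.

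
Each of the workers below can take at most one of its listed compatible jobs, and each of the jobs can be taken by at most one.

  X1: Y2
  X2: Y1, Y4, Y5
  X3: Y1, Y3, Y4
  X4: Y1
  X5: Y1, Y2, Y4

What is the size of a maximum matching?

Unit-capacity flow: source→left, listed edges, right→sink; max matching = max flow.
Augmenting path X1→Y2 (+1); matched 1.
Augmenting path X2→Y1 (+1); matched 2.
Augmenting path X3→Y3 (+1); matched 3.
Augmenting path X5→Y4 (+1); matched 4.
Augmenting path X4→Y1→X2→Y5 (+1); matched 5.
No augmenting path remains; maximum matching = 5.
König certificate: {X1, X2, X3, X4, X5} is a vertex cover of size 5 (every listed pair touches it), so no matching can be larger.

5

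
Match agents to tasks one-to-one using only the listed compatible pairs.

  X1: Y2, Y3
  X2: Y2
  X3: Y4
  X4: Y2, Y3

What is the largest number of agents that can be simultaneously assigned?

Unit-capacity flow: source→left, listed edges, right→sink; max matching = max flow.
Augmenting path X1→Y2 (+1); matched 1.
Augmenting path X3→Y4 (+1); matched 2.
Augmenting path X4→Y3 (+1); matched 3.
No augmenting path remains; maximum matching = 3.
König certificate: {X3, Y2, Y3} is a vertex cover of size 3 (every listed pair touches it), so no matching can be larger.

3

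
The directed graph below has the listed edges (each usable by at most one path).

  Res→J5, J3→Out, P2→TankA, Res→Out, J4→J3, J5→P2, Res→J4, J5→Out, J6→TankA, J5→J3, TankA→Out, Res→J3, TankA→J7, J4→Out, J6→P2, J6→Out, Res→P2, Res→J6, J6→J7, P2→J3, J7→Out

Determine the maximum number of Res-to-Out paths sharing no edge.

6

Assign every edge capacity 1; by Menger, the answer equals the max flow.
Path Res→Out (+1); total 1.
Path Res→J6→Out (+1); total 2.
Path Res→J4→Out (+1); total 3.
Path Res→J5→Out (+1); total 4.
Path Res→J3→Out (+1); total 5.
Path Res→P2→TankA→Out (+1); total 6.
No residual Res→Out path; max flow = 6.
Certifying cut of size 6: {Res→J3, Res→J4, Res→J5, Res→J6, Res→Out, Res→P2}.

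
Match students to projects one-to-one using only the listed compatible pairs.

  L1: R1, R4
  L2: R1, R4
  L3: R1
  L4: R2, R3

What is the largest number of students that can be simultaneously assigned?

3

Unit-capacity flow: source→left, listed edges, right→sink; max matching = max flow.
Augmenting path L1→R1 (+1); matched 1.
Augmenting path L2→R4 (+1); matched 2.
Augmenting path L4→R2 (+1); matched 3.
No augmenting path remains; maximum matching = 3.
König certificate: {L4, R1, R4} is a vertex cover of size 3 (every listed pair touches it), so no matching can be larger.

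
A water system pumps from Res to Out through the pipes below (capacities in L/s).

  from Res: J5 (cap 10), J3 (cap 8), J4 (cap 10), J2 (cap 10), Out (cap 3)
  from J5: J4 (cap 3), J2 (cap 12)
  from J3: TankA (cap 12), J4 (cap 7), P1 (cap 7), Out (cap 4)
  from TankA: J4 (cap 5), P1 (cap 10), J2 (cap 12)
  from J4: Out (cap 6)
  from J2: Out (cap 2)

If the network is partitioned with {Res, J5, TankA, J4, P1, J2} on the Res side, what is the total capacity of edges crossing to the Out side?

19

Edges leaving {Res, J5, TankA, J4, P1, J2}: Res→J3 (8), Res→Out (3), J4→Out (6), J2→Out (2).
Cut capacity = 8 + 3 + 6 + 2 = 19.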